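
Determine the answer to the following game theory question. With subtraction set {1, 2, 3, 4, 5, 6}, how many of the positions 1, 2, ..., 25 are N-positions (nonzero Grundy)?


Subtraction set S = {1, 2, 3, 4, 5, 6}, so G(n) = n mod 7.
G(n) = 0 when n is a multiple of 7.
Multiples of 7 in [1, 25]: 3
N-positions (nonzero Grundy) = 25 - 3 = 22

22


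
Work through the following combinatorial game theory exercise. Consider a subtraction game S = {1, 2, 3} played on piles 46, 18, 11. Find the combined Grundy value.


Subtraction set: {1, 2, 3}
For this subtraction set, G(n) = n mod 4 (period = max + 1 = 4).
Pile 1 (size 46): G(46) = 46 mod 4 = 2
Pile 2 (size 18): G(18) = 18 mod 4 = 2
Pile 3 (size 11): G(11) = 11 mod 4 = 3
Total Grundy value = XOR of all: 2 XOR 2 XOR 3 = 3

3


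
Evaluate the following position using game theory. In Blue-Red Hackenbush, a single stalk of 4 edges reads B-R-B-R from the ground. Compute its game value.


Edges (from ground): B-R-B-R
By Berlekamp's sign-expansion rule, a Blue-Red Hackenbush stalk has the value of the surreal number whose sign sequence is the edge sequence with B -> + and R -> -.
Sign sequence: +-+-
Trace the sign expansion in the surreal number tree, starting from 0:
Edge 1: B (sign +) -> bounds (0, +inf), value = 1
Edge 2: R (sign -) -> bounds (0, 1), value = 1/2
Edge 3: B (sign +) -> bounds (1/2, 1), value = 3/4
Edge 4: R (sign -) -> bounds (1/2, 3/4), value = 5/8
Game value = 5/8

5/8


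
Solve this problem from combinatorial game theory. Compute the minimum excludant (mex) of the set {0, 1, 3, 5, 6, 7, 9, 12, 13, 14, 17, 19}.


Set = {0, 1, 3, 5, 6, 7, 9, 12, 13, 14, 17, 19}
0 is in the set.
1 is in the set.
2 is NOT in the set. This is the mex.
mex = 2

2


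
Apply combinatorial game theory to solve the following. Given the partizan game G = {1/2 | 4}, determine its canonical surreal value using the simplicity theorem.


Left options: {1/2}, max = 1/2
Right options: {4}, min = 4
All options are numbers and max(Left) < min(Right), so by the simplicity theorem the value is the simplest (earliest-born) number strictly between 1/2 and 4.
Integers 1 through 3 all lie strictly between 1/2 and 4.
Among integers, the simplest (lowest birthday = smallest |n|; 0 is born on day 0, +-n on day n) is 1.
No non-integer in the interval can be simpler: if x is a non-integer in the interval, then floor(x) or ceil(x) also lies in the interval (the interval contains an integer), and both are proper prefixes of x's sign expansion, i.e. born earlier. So the game value is 1.
Game value = 1

1


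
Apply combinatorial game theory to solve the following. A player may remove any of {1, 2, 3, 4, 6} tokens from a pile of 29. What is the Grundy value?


The subtraction set is S = {1, 2, 3, 4, 6}.
G(k) = mex{ G(k - s) : s in S, s <= k }. We compute iteratively: G(0) = 0.
G(1) = mex({0}) = 1
G(2) = mex({0, 1}) = 2
G(3) = mex({0, 1, 2}) = 3
G(4) = mex({0, 1, 2, 3}) = 4
G(5) = mex({1, 2, 3, 4}) = 0
G(6) = mex({0, 2, 3, 4}) = 1
G(7) = mex({0, 1, 3, 4}) = 2
G(8) = mex({0, 1, 2, 4}) = 3
G(9) = mex({0, 1, 2, 3}) = 4
G(10) = mex({1, 2, 3, 4}) = 0
Observe that G(5)..G(10) = 0, 1, 2, 3, 4, 0 repeats G(0)..G(5) = 0, 1, 2, 3, 4, 0.
For k >= max(S) = 6, G(k) is determined by the previous 6 values G(k-6)..G(k-1); a window of 6 consecutive values has recurred shifted by 5, so by induction G(k + 5) = G(k) for all k >= 0: the sequence is periodic from the start with period 5.
One period: G(0..4) = 0, 1, 2, 3, 4.
29 mod 5 = 4, so G(29) = G(4) = 4.

4


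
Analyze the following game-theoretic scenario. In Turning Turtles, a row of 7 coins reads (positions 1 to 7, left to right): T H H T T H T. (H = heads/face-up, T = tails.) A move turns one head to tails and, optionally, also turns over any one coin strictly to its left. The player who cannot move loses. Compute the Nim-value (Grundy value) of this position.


Coins: T H H T T H T
Key fact: a single head at position k behaves exactly like a Nim heap of size k (turning it to T and optionally flipping a coin at j < k corresponds to moving the heap from k to j, or to 0), and heads combine as a disjunctive sum (two heads at the same place would cancel, matching j XOR j = 0). So the Nim-value is the XOR of the 1-indexed positions of the heads.
Face-up positions (1-indexed): [2, 3, 6]
XOR 0 with 2: 0 XOR 2 = 2
XOR 2 with 3: 2 XOR 3 = 1
XOR 1 with 6: 1 XOR 6 = 7
Nim-value = 7

7


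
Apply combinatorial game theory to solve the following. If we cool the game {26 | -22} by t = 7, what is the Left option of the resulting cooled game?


Original game: {26 | -22} (a switch {a | b} with a > b).
Cooling by t (for t below the temperature (a - b)/2 = 24) taxes each move by t: {a | b} cooled by t is {a - t | b + t}.
Cooling amount: t = 7
Cooled Left option: 26 - 7 = 19
Cooled Right option: -22 + 7 = -15
Cooled game: {19 | -15}
Left option = 19

19


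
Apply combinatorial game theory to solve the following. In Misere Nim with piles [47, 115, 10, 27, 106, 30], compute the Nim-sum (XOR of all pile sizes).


We need the XOR (exclusive or) of all pile sizes.
After XOR-ing pile 1 (size 47): 0 XOR 47 = 47
After XOR-ing pile 2 (size 115): 47 XOR 115 = 92
After XOR-ing pile 3 (size 10): 92 XOR 10 = 86
After XOR-ing pile 4 (size 27): 86 XOR 27 = 77
After XOR-ing pile 5 (size 106): 77 XOR 106 = 39
After XOR-ing pile 6 (size 30): 39 XOR 30 = 57
The Nim-value of this position is 57.

57


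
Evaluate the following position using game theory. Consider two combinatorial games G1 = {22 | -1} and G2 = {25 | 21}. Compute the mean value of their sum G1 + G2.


G1 = {22 | -1}, G2 = {25 | 21}
Each is a switch {a | b} with numbers a > b; its mean value is (a + b)/2, and mean value is additive over game sums: m(G1 + G2) = m(G1) + m(G2).
Mean of G1 = (22 + (-1))/2 = 21/2 = 21/2
Mean of G2 = (25 + (21))/2 = 46/2 = 23
Mean of G1 + G2 = 21/2 + 23 = 67/2

67/2


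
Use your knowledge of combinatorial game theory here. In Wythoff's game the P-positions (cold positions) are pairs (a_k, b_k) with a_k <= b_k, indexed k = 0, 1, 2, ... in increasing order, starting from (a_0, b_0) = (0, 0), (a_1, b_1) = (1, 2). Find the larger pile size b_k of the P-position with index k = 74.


By Wythoff's theorem, a_k = floor(k * phi) and b_k = floor(k * phi^2) = a_k + k, where phi = (1 + sqrt(5))/2 is the golden ratio.
phi = (1 + sqrt(5))/2 = 1.618034
phi^2 = phi + 1 = 2.618034
k = 74
k * phi^2 = 74 * 2.618034 = 193.734515
b_74 = floor(k * phi^2) = 193 (check: a_74 + k = 119 + 74 = 193)

193


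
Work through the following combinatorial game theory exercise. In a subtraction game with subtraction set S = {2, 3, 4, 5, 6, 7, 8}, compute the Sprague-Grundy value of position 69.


The subtraction set is S = {2, 3, 4, 5, 6, 7, 8}.
G(k) = mex{ G(k - s) : s in S, s <= k }. We compute iteratively: G(0) = 0.
G(1) = mex({}) = 0
G(2) = mex({0}) = 1
G(3) = mex({0}) = 1
G(4) = mex({0, 1}) = 2
G(5) = mex({0, 1}) = 2
G(6) = mex({0, 1, 2}) = 3
G(7) = mex({0, 1, 2}) = 3
G(8) = mex({0, 1, 2, 3}) = 4
G(9) = mex({0, 1, 2, 3}) = 4
G(10) = mex({1, 2, 3, 4}) = 0
G(11) = mex({1, 2, 3, 4}) = 0
G(12) = mex({0, 2, 3, 4}) = 1
G(13) = mex({0, 2, 3, 4}) = 1
G(14) = mex({0, 1, 3, 4}) = 2
G(15) = mex({0, 1, 3, 4}) = 2
G(16) = mex({0, 1, 2, 4}) = 3
G(17) = mex({0, 1, 2, 4}) = 3
Observe that G(10)..G(17) = 0, 0, 1, 1, 2, 2, 3, 3 repeats G(0)..G(7) = 0, 0, 1, 1, 2, 2, 3, 3.
For k >= max(S) = 8, G(k) is determined by the previous 8 values G(k-8)..G(k-1); a window of 8 consecutive values has recurred shifted by 10, so by induction G(k + 10) = G(k) for all k >= 0: the sequence is periodic from the start with period 10.
One period: G(0..9) = 0, 0, 1, 1, 2, 2, 3, 3, 4, 4.
69 mod 10 = 9, so G(69) = G(9) = 4.

4


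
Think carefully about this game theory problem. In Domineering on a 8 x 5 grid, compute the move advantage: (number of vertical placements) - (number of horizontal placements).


Board is 8 x 5 (rows x cols).
Left (vertical) placements: (rows-1) * cols = 7 * 5 = 35
Right (horizontal) placements: rows * (cols-1) = 8 * 4 = 32
Advantage = Left - Right = 35 - 32 = 3

3


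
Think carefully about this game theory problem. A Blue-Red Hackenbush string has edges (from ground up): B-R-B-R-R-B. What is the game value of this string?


Edges (from ground): B-R-B-R-R-B
By Berlekamp's sign-expansion rule, a Blue-Red Hackenbush stalk has the value of the surreal number whose sign sequence is the edge sequence with B -> + and R -> -.
Sign sequence: +-+--+
Trace the sign expansion in the surreal number tree, starting from 0:
Edge 1: B (sign +) -> bounds (0, +inf), value = 1
Edge 2: R (sign -) -> bounds (0, 1), value = 1/2
Edge 3: B (sign +) -> bounds (1/2, 1), value = 3/4
Edge 4: R (sign -) -> bounds (1/2, 3/4), value = 5/8
Edge 5: R (sign -) -> bounds (1/2, 5/8), value = 9/16
Edge 6: B (sign +) -> bounds (9/16, 5/8), value = 19/32
Game value = 19/32

19/32


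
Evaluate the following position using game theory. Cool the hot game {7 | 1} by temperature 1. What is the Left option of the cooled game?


Original game: {7 | 1} (a switch {a | b} with a > b).
Cooling by t (for t below the temperature (a - b)/2 = 3) taxes each move by t: {a | b} cooled by t is {a - t | b + t}.
Cooling amount: t = 1
Cooled Left option: 7 - 1 = 6
Cooled Right option: 1 + 1 = 2
Cooled game: {6 | 2}
Left option = 6

6


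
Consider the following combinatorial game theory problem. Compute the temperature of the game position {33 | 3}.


The game is {33 | 3}, a switch {a | b} with numbers a > b.
Cooling {a | b} by t gives {a - t | b + t}, which stops being hot when a - t = b + t, i.e. at t = (a - b)/2. So the temperature of a switch is (a - b)/2.
Temperature = (Left option - Right option) / 2
= (33 - (3)) / 2
= 30 / 2
= 15

15


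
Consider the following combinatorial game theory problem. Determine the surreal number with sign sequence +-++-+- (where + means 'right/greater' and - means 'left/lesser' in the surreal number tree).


Sign expansion: +-++-+-
Rule: track bounds (lo, hi), initially (-inf, +inf). On '+', the current value becomes lo and we move to the simplest number in (value, hi): value + 1 if hi = +inf, otherwise the midpoint (value + hi)/2. On '-', the current value becomes hi and we move to value - 1 if lo = -inf, otherwise the midpoint (lo + value)/2.
Start at 0.
Step 1: sign = +, move right. Bounds: (0, +inf). Value = 1
Step 2: sign = -, move left. Bounds: (0, 1). Value = 1/2
Step 3: sign = +, move right. Bounds: (1/2, 1). Value = 3/4
Step 4: sign = +, move right. Bounds: (3/4, 1). Value = 7/8
Step 5: sign = -, move left. Bounds: (3/4, 7/8). Value = 13/16
Step 6: sign = +, move right. Bounds: (13/16, 7/8). Value = 27/32
Step 7: sign = -, move left. Bounds: (13/16, 27/32). Value = 53/64
The surreal number with sign expansion +-++-+- is 53/64.

53/64


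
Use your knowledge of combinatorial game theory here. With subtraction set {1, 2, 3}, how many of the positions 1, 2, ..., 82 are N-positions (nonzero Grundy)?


Subtraction set S = {1, 2, 3}, so G(n) = n mod 4.
G(n) = 0 when n is a multiple of 4.
Multiples of 4 in [1, 82]: 20
N-positions (nonzero Grundy) = 82 - 20 = 62

62


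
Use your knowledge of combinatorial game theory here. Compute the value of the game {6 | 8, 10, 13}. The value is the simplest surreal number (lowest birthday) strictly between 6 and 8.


Left options: {6}, max = 6
Right options: {8, 10, 13}, min = 8
All options are numbers and max(Left) < min(Right), so by the simplicity theorem the value is the simplest (earliest-born) number strictly between 6 and 8.
The only integer strictly between 6 and 8 is 7.
No non-integer in the interval can be simpler: if x is a non-integer in the interval, then floor(x) or ceil(x) also lies in the interval (the interval contains an integer), and both are proper prefixes of x's sign expansion, i.e. born earlier. So the game value is 7.
Game value = 7

7


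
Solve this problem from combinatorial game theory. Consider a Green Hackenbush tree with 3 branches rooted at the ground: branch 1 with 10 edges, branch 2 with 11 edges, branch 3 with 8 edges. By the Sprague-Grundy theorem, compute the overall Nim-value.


The tree has 3 branches from the ground vertex.
In Green Hackenbush, the Nim-value of a simple path of length k is k.
Branch 1: length 10, Nim-value = 10
Branch 2: length 11, Nim-value = 11
Branch 3: length 8, Nim-value = 8
Total Nim-value = XOR of all branch values:
0 XOR 10 = 10
10 XOR 11 = 1
1 XOR 8 = 9
Nim-value of the tree = 9

9


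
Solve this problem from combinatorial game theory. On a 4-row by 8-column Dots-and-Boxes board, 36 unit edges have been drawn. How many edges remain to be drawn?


Grid: 4 x 8 boxes, i.e. 5 rows and 9 columns of dots.
Horizontal edges: (rows + 1) * cols = 5 * 8 = 40
Vertical edges: rows * (cols + 1) = 4 * 9 = 36
Total edges: 40 + 36 = 76
Edges drawn: 36
Remaining: 76 - 36 = 40

40


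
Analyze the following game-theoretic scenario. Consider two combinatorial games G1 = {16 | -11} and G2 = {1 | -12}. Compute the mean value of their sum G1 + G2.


G1 = {16 | -11}, G2 = {1 | -12}
Each is a switch {a | b} with numbers a > b; its mean value is (a + b)/2, and mean value is additive over game sums: m(G1 + G2) = m(G1) + m(G2).
Mean of G1 = (16 + (-11))/2 = 5/2 = 5/2
Mean of G2 = (1 + (-12))/2 = -11/2 = -11/2
Mean of G1 + G2 = 5/2 + -11/2 = -3

-3


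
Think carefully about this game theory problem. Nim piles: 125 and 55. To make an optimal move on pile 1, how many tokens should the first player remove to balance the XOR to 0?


Piles: 125 and 55
Current XOR: 125 XOR 55 = 74 (non-zero, so this is an N-position).
To make the XOR zero, we need to find a move that balances the piles.
For pile 1 (size 125): target = 125 XOR 74 = 55
We reduce pile 1 from 125 to 55.
Tokens removed: 125 - 55 = 70
Verification: 55 XOR 55 = 0

70


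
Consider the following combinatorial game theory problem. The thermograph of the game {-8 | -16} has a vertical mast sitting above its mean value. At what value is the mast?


Game = {-8 | -16}, a switch {a | b} with numbers a > b.
Its thermograph has left wall a - t and right wall b + t, which meet at t = (a - b)/2, where both equal (a + b)/2. So the mast (mean value) is at (a + b)/2.
Mean = (-8 + (-16))/2 = -24/2 = -12

-12


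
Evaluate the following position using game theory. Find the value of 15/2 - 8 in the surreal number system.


x = 15/2, y = 8
Converting to common denominator: 2
x = 15/2, y = 16/2
x - y = 15/2 - 8 = -1/2

-1/2


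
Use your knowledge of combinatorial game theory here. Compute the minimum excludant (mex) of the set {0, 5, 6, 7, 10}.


Set = {0, 5, 6, 7, 10}
0 is in the set.
1 is NOT in the set. This is the mex.
mex = 1

1


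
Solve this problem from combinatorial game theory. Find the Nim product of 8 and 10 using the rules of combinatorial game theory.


Nim multiplication is bilinear over XOR: (u XOR v) * w = (u*w) XOR (v*w).
So we split each operand into its bit components and XOR the pairwise Nim products.
8 = 8 (as XOR of powers of 2).
10 = 2 + 8 (as XOR of powers of 2).
Using the standard Nim-product table on single bits:
  2*2 = 3,   2*4 = 8,   2*8 = 12,
  4*4 = 6,   4*8 = 11,  8*8 = 13,
and  1*x = x (identity), k*l = l*k (commutative).
Pairwise Nim products:
  8 * 2 = 12
  8 * 8 = 13
XOR them: 12 XOR 13 = 1.
Result: 8 * 10 = 1 (in Nim).

1


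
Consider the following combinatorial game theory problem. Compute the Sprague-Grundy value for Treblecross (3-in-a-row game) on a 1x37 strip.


Treblecross: place X on empty cells; 3-in-a-row wins.
Playing within two cells of an existing X lets the opponent win at once, so sensible play treats the cells i-2..i+2 around each X as dead. The player left with no safe cell loses, so this is a normal-play take-away game on strips of safe cells.
Placing X at cell i (0-indexed) of a strip of k safe cells leaves independent strips of sizes max(0, i-2) and max(0, k-i-3). Hence G(k) = mex{ G(max(0,i-2)) XOR G(max(0,k-i-3)) : 0 <= i < k }, with G(0) = 0.
G(1): splits (0,0):0^0=0 -> mex({0}) = 1
G(2): splits (0,0):0^0=0 -> mex({0}) = 1
G(3): splits (0,0):0^0=0 -> mex({0}) = 1
G(4): splits (0,1):0^1=1 (0,0):0^0=0 -> mex({0, 1}) = 2
G(5): splits (0,2):0^1=1 (0,1):0^1=1 (0,0):0^0=0 -> mex({0, 1}) = 2
G(6) = mex({1}) = 0
G(7) = mex({0, 1, 2}) = 3
G(8) = mex({0, 1, 2}) = 3
G(9) = mex({0, 2}) = 1
G(10) = mex({0, 2, 3}) = 1
G(11) = mex({0, 3}) = 1
G(12) = mex({1, 3}) = 0
G(13) = mex({0, 1, 2, 3}) = 4
G(14) = mex({0, 1, 2}) = 3
G(15) = mex({0, 1, 2}) = 3
G(16) = mex({0, 1, 2, 4}) = 3
G(17) = mex({0, 1, 3, 4}) = 2
G(18) = mex({0, 1, 3, 4}) = 2
G(19) = mex({0, 1, 3, 5}) = 2
G(20) = mex({0, 1, 2, 3, 5}) = 4
G(21) = mex({0, 1, 2, 3, 5}) = 4
G(22) = mex({1, 2, 6}) = 0
G(23) = mex({0, 1, 2, 3, 4, 6}) = 5
G(24) = mex({0, 1, 2, 3, 4}) = 5
G(25) = mex({0, 1, 3, 4, 7}) = 2
G(26) = mex({0, 1, 3, 4, 5, 7}) = 2
G(27) = mex({0, 1, 3, 5}) = 2
G(28) = mex({0, 1, 2, 5}) = 3
G(29) = mex({0, 1, 2, 4, 5, 6}) = 3
G(30) = mex({1, 2, 4, 6}) = 0
G(31) = mex({0, 1, 2, 3, 4, 6}) = 5
G(32) = mex({1, 2, 3, 4, 7}) = 0
G(33) = mex({0, 3, 7}) = 1
G(34) = mex({0, 2, 3, 5, 7}) = 1
G(35) = mex({0, 2, 3, 5, 6}) = 1
G(36) = mex({0, 1, 2, 5, 6}) = 3
G(37) = mex({0, 1, 2, 4, 5, 6}) = 3
Therefore G(37) = 3.

3


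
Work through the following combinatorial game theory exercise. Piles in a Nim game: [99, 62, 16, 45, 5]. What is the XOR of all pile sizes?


We need the XOR (exclusive or) of all pile sizes.
After XOR-ing pile 1 (size 99): 0 XOR 99 = 99
After XOR-ing pile 2 (size 62): 99 XOR 62 = 93
After XOR-ing pile 3 (size 16): 93 XOR 16 = 77
After XOR-ing pile 4 (size 45): 77 XOR 45 = 96
After XOR-ing pile 5 (size 5): 96 XOR 5 = 101
The Nim-value of this position is 101.

101


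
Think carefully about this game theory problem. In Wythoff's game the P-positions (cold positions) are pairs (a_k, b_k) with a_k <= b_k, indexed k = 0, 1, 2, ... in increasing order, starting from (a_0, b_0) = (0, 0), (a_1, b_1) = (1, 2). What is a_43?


By Wythoff's theorem, a_k = floor(k * phi) and b_k = floor(k * phi^2) = a_k + k, where phi = (1 + sqrt(5))/2 is the golden ratio.
phi = (1 + sqrt(5))/2 = 1.618034
k = 43
k * phi = 43 * 1.618034 = 69.575462
a_43 = floor(k * phi) = 69

69


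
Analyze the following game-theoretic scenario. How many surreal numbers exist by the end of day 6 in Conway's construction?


Day 0: {|} = 0 is born. Count = 1.
Day n: the number of surreal numbers born by day n is 2^(n+1) - 1.
By day 0: 2^1 - 1 = 1
By day 1: 2^2 - 1 = 3
By day 2: 2^3 - 1 = 7
By day 3: 2^4 - 1 = 15
By day 4: 2^5 - 1 = 31
By day 5: 2^6 - 1 = 63
By day 6: 2^7 - 1 = 127
By day 6: 127 surreal numbers.

127


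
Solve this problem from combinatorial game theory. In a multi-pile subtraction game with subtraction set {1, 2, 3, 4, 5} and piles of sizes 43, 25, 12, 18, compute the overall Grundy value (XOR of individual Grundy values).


Subtraction set: {1, 2, 3, 4, 5}
For this subtraction set, G(n) = n mod 6 (period = max + 1 = 6).
Pile 1 (size 43): G(43) = 43 mod 6 = 1
Pile 2 (size 25): G(25) = 25 mod 6 = 1
Pile 3 (size 12): G(12) = 12 mod 6 = 0
Pile 4 (size 18): G(18) = 18 mod 6 = 0
Total Grundy value = XOR of all: 1 XOR 1 XOR 0 XOR 0 = 0

0


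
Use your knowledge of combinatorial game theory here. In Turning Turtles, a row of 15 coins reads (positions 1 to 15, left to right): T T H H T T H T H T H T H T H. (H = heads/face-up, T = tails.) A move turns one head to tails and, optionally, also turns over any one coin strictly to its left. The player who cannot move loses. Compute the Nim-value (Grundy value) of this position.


Coins: T T H H T T H T H T H T H T H
Key fact: a single head at position k behaves exactly like a Nim heap of size k (turning it to T and optionally flipping a coin at j < k corresponds to moving the heap from k to j, or to 0), and heads combine as a disjunctive sum (two heads at the same place would cancel, matching j XOR j = 0). So the Nim-value is the XOR of the 1-indexed positions of the heads.
Face-up positions (1-indexed): [3, 4, 7, 9, 11, 13, 15]
XOR 0 with 3: 0 XOR 3 = 3
XOR 3 with 4: 3 XOR 4 = 7
XOR 7 with 7: 7 XOR 7 = 0
XOR 0 with 9: 0 XOR 9 = 9
XOR 9 with 11: 9 XOR 11 = 2
XOR 2 with 13: 2 XOR 13 = 15
XOR 15 with 15: 15 XOR 15 = 0
Nim-value = 0

0


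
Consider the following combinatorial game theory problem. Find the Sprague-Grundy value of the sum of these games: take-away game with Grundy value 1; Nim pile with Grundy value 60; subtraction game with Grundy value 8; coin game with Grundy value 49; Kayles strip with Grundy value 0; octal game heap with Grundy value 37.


By the Sprague-Grundy theorem, the Grundy value of a sum of games is the XOR of individual Grundy values.
take-away game: Grundy value = 1. Running XOR: 0 XOR 1 = 1
Nim pile: Grundy value = 60. Running XOR: 1 XOR 60 = 61
subtraction game: Grundy value = 8. Running XOR: 61 XOR 8 = 53
coin game: Grundy value = 49. Running XOR: 53 XOR 49 = 4
Kayles strip: Grundy value = 0. Running XOR: 4 XOR 0 = 4
octal game heap: Grundy value = 37. Running XOR: 4 XOR 37 = 33
The combined Grundy value is 33.

33


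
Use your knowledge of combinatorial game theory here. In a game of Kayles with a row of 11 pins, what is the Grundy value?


Kayles: a move removes 1 or 2 adjacent pins from a contiguous row.
Removing pins from a row of k leaves two independent rows (a, b) with a + b = k - 1 (one pin) or a + b = k - 2 (two pins); an end removal gives a = 0.
By Sprague-Grundy, G(k) = mex{ G(a) XOR G(b) } over all these splits. G(0) = 0.
G(1): splits (0,0):0^0=0 -> mex({0}) = 1
G(2): splits (0,1):0^1=1 (0,0):0^0=0 -> mex({0, 1}) = 2
G(3): splits (0,2):0^2=2 (1,1):1^1=0 (0,1):0^1=1 -> mex({0, 1, 2}) = 3
G(4): splits (0,3):0^3=3 (1,2):1^2=3 (0,2):0^2=2 (1,1):1^1=0 -> mex({0, 2, 3}) = 1
G(5): splits (0,4):0^1=1 (1,3):1^3=2 (2,2):2^2=0 (0,3):0^3=3 (1,2):1^2=3 -> mex({0, 1, 2, 3}) = 4
G(6) = mex({0, 1, 2, 4}) = 3
G(7) = mex({0, 1, 3, 4, 5}) = 2
G(8) = mex({0, 2, 3, 5, 6}) = 1
G(9) = mex({0, 1, 2, 3, 6, 7}) = 4
G(10) = mex({0, 1, 3, 4, 5, 7}) = 2
G(11) = mex({0, 1, 2, 3, 4, 5}) = 6
Therefore G(11) = 6.

6


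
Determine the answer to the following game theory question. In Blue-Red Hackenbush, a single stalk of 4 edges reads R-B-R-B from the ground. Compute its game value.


Edges (from ground): R-B-R-B
By Berlekamp's sign-expansion rule, a Blue-Red Hackenbush stalk has the value of the surreal number whose sign sequence is the edge sequence with B -> + and R -> -.
Sign sequence: -+-+
Trace the sign expansion in the surreal number tree, starting from 0:
Edge 1: R (sign -) -> bounds (-inf, 0), value = -1
Edge 2: B (sign +) -> bounds (-1, 0), value = -1/2
Edge 3: R (sign -) -> bounds (-1, -1/2), value = -3/4
Edge 4: B (sign +) -> bounds (-3/4, -1/2), value = -5/8
Game value = -5/8

-5/8


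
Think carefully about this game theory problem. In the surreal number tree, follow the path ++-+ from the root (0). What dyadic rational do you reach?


Sign expansion: ++-+
Rule: track bounds (lo, hi), initially (-inf, +inf). On '+', the current value becomes lo and we move to the simplest number in (value, hi): value + 1 if hi = +inf, otherwise the midpoint (value + hi)/2. On '-', the current value becomes hi and we move to value - 1 if lo = -inf, otherwise the midpoint (lo + value)/2.
Start at 0.
Step 1: sign = +, move right. Bounds: (0, +inf). Value = 1
Step 2: sign = +, move right. Bounds: (1, +inf). Value = 2
Step 3: sign = -, move left. Bounds: (1, 2). Value = 3/2
Step 4: sign = +, move right. Bounds: (3/2, 2). Value = 7/4
The surreal number with sign expansion ++-+ is 7/4.

7/4


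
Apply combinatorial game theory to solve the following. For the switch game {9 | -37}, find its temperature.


The game is {9 | -37}, a switch {a | b} with numbers a > b.
Cooling {a | b} by t gives {a - t | b + t}, which stops being hot when a - t = b + t, i.e. at t = (a - b)/2. So the temperature of a switch is (a - b)/2.
Temperature = (Left option - Right option) / 2
= (9 - (-37)) / 2
= 46 / 2
= 23

23


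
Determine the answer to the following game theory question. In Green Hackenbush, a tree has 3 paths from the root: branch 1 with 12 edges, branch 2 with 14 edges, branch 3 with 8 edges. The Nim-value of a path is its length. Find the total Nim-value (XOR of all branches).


The tree has 3 branches from the ground vertex.
In Green Hackenbush, the Nim-value of a simple path of length k is k.
Branch 1: length 12, Nim-value = 12
Branch 2: length 14, Nim-value = 14
Branch 3: length 8, Nim-value = 8
Total Nim-value = XOR of all branch values:
0 XOR 12 = 12
12 XOR 14 = 2
2 XOR 8 = 10
Nim-value of the tree = 10

10


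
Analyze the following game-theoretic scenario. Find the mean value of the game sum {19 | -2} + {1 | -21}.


G1 = {19 | -2}, G2 = {1 | -21}
Each is a switch {a | b} with numbers a > b; its mean value is (a + b)/2, and mean value is additive over game sums: m(G1 + G2) = m(G1) + m(G2).
Mean of G1 = (19 + (-2))/2 = 17/2 = 17/2
Mean of G2 = (1 + (-21))/2 = -20/2 = -10
Mean of G1 + G2 = 17/2 + -10 = -3/2

-3/2


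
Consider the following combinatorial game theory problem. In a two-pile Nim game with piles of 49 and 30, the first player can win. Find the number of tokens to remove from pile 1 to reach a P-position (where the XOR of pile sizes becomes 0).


Piles: 49 and 30
Current XOR: 49 XOR 30 = 47 (non-zero, so this is an N-position).
To make the XOR zero, we need to find a move that balances the piles.
For pile 1 (size 49): target = 49 XOR 47 = 30
We reduce pile 1 from 49 to 30.
Tokens removed: 49 - 30 = 19
Verification: 30 XOR 30 = 0

19


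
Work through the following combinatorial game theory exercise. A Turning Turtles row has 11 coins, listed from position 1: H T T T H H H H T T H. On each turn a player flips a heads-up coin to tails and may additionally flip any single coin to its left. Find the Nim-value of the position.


Coins: H T T T H H H H T T H
Key fact: a single head at position k behaves exactly like a Nim heap of size k (turning it to T and optionally flipping a coin at j < k corresponds to moving the heap from k to j, or to 0), and heads combine as a disjunctive sum (two heads at the same place would cancel, matching j XOR j = 0). So the Nim-value is the XOR of the 1-indexed positions of the heads.
Face-up positions (1-indexed): [1, 5, 6, 7, 8, 11]
XOR 0 with 1: 0 XOR 1 = 1
XOR 1 with 5: 1 XOR 5 = 4
XOR 4 with 6: 4 XOR 6 = 2
XOR 2 with 7: 2 XOR 7 = 5
XOR 5 with 8: 5 XOR 8 = 13
XOR 13 with 11: 13 XOR 11 = 6
Nim-value = 6

6


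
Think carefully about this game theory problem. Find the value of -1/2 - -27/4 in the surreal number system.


x = -1/2, y = -27/4
Converting to common denominator: 4
x = -2/4, y = -27/4
x - y = -1/2 - -27/4 = 25/4

25/4


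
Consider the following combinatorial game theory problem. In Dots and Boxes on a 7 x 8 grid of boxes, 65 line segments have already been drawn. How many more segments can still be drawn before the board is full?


Grid: 7 x 8 boxes, i.e. 8 rows and 9 columns of dots.
Horizontal edges: (rows + 1) * cols = 8 * 8 = 64
Vertical edges: rows * (cols + 1) = 7 * 9 = 63
Total edges: 64 + 63 = 127
Edges drawn: 65
Remaining: 127 - 65 = 62

62


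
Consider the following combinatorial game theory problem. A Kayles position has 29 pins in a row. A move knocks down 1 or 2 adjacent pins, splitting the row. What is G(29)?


Kayles: a move removes 1 or 2 adjacent pins from a contiguous row.
Removing pins from a row of k leaves two independent rows (a, b) with a + b = k - 1 (one pin) or a + b = k - 2 (two pins); an end removal gives a = 0.
By Sprague-Grundy, G(k) = mex{ G(a) XOR G(b) } over all these splits. G(0) = 0.
G(1): splits (0,0):0^0=0 -> mex({0}) = 1
G(2): splits (0,1):0^1=1 (0,0):0^0=0 -> mex({0, 1}) = 2
G(3): splits (0,2):0^2=2 (1,1):1^1=0 (0,1):0^1=1 -> mex({0, 1, 2}) = 3
G(4): splits (0,3):0^3=3 (1,2):1^2=3 (0,2):0^2=2 (1,1):1^1=0 -> mex({0, 2, 3}) = 1
G(5): splits (0,4):0^1=1 (1,3):1^3=2 (2,2):2^2=0 (0,3):0^3=3 (1,2):1^2=3 -> mex({0, 1, 2, 3}) = 4
G(6) = mex({0, 1, 2, 4}) = 3
G(7) = mex({0, 1, 3, 4, 5}) = 2
G(8) = mex({0, 2, 3, 5, 6}) = 1
G(9) = mex({0, 1, 2, 3, 6, 7}) = 4
G(10) = mex({0, 1, 3, 4, 5, 7}) = 2
G(11) = mex({0, 1, 2, 3, 4, 5}) = 6
G(12) = mex({0, 1, 2, 3, 5, 6, 7}) = 4
G(13) = mex({0, 2, 3, 4, 6, 7}) = 1
G(14) = mex({0, 1, 4, 5, 6, 7}) = 2
G(15) = mex({0, 1, 2, 3, 4, 5, 6}) = 7
G(16) = mex({0, 2, 3, 5, 6, 7}) = 1
G(17) = mex({0, 1, 2, 3, 5, 6, 7}) = 4
G(18) = mex({0, 1, 2, 4, 5, 6}) = 3
G(19) = mex({0, 1, 3, 4, 5, 7}) = 2
G(20) = mex({0, 2, 3, 4, 5, 6, 7}) = 1
G(21) = mex({0, 1, 2, 3, 5, 6, 7}) = 4
G(22) = mex({0, 1, 2, 3, 4, 5, 7}) = 6
G(23) = mex({0, 1, 2, 3, 4, 5, 6}) = 7
G(24) = mex({0, 1, 2, 3, 5, 6, 7}) = 4
G(25) = mex({0, 2, 3, 4, 6, 7}) = 1
G(26) = mex({0, 1, 3, 4, 5, 6, 7}) = 2
G(27) = mex({0, 1, 2, 3, 4, 5, 6, 7}) = 8
G(28) = mex({0, 1, 2, 3, 4, 6, 7, 8}) = 5
G(29) = mex({0, 1, 2, 3, 5, 6, 7, 8, 9}) = 4
Therefore G(29) = 4.

4


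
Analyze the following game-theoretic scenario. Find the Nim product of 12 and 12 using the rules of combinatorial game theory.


Nim multiplication is bilinear over XOR: (u XOR v) * w = (u*w) XOR (v*w).
So we split each operand into its bit components and XOR the pairwise Nim products.
12 = 4 + 8 (as XOR of powers of 2).
12 = 4 + 8 (as XOR of powers of 2).
Using the standard Nim-product table on single bits:
  2*2 = 3,   2*4 = 8,   2*8 = 12,
  4*4 = 6,   4*8 = 11,  8*8 = 13,
and  1*x = x (identity), k*l = l*k (commutative).
Pairwise Nim products:
  4 * 4 = 6
  4 * 8 = 11
  8 * 4 = 11
  8 * 8 = 13
XOR them: 6 XOR 11 XOR 11 XOR 13 = 11.
Result: 12 * 12 = 11 (in Nim).

11


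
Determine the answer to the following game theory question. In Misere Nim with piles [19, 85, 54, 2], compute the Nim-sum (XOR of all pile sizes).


We need the XOR (exclusive or) of all pile sizes.
After XOR-ing pile 1 (size 19): 0 XOR 19 = 19
After XOR-ing pile 2 (size 85): 19 XOR 85 = 70
After XOR-ing pile 3 (size 54): 70 XOR 54 = 112
After XOR-ing pile 4 (size 2): 112 XOR 2 = 114
The Nim-value of this position is 114.

114


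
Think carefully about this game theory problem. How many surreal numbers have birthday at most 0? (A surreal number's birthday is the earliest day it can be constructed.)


Day 0: {|} = 0 is born. Count = 1.
Day n: the number of surreal numbers born by day n is 2^(n+1) - 1.
By day 0: 2^1 - 1 = 1
By day 0: 1 surreal numbers.

1


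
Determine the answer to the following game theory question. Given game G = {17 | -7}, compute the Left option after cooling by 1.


Original game: {17 | -7} (a switch {a | b} with a > b).
Cooling by t (for t below the temperature (a - b)/2 = 12) taxes each move by t: {a | b} cooled by t is {a - t | b + t}.
Cooling amount: t = 1
Cooled Left option: 17 - 1 = 16
Cooled Right option: -7 + 1 = -6
Cooled game: {16 | -6}
Left option = 16

16


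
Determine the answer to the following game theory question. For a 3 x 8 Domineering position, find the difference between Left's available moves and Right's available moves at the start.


Board is 3 x 8 (rows x cols).
Left (vertical) placements: (rows-1) * cols = 2 * 8 = 16
Right (horizontal) placements: rows * (cols-1) = 3 * 7 = 21
Advantage = Left - Right = 16 - 21 = -5

-5


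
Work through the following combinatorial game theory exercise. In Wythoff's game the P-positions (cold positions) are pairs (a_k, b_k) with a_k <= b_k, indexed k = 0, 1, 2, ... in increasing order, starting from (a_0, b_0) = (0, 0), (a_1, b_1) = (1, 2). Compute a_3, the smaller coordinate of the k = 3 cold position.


By Wythoff's theorem, a_k = floor(k * phi) and b_k = floor(k * phi^2) = a_k + k, where phi = (1 + sqrt(5))/2 is the golden ratio.
phi = (1 + sqrt(5))/2 = 1.618034
k = 3
k * phi = 3 * 1.618034 = 4.854102
a_3 = floor(k * phi) = 4

4


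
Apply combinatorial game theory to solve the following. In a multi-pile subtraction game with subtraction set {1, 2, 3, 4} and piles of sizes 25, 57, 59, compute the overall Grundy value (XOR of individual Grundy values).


Subtraction set: {1, 2, 3, 4}
For this subtraction set, G(n) = n mod 5 (period = max + 1 = 5).
Pile 1 (size 25): G(25) = 25 mod 5 = 0
Pile 2 (size 57): G(57) = 57 mod 5 = 2
Pile 3 (size 59): G(59) = 59 mod 5 = 4
Total Grundy value = XOR of all: 0 XOR 2 XOR 4 = 6

6


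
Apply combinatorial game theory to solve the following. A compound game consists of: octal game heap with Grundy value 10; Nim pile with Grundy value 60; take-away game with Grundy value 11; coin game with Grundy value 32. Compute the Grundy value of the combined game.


By the Sprague-Grundy theorem, the Grundy value of a sum of games is the XOR of individual Grundy values.
octal game heap: Grundy value = 10. Running XOR: 0 XOR 10 = 10
Nim pile: Grundy value = 60. Running XOR: 10 XOR 60 = 54
take-away game: Grundy value = 11. Running XOR: 54 XOR 11 = 61
coin game: Grundy value = 32. Running XOR: 61 XOR 32 = 29
The combined Grundy value is 29.

29


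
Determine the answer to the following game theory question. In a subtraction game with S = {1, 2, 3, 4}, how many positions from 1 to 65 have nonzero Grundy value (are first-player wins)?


Subtraction set S = {1, 2, 3, 4}, so G(n) = n mod 5.
G(n) = 0 when n is a multiple of 5.
Multiples of 5 in [1, 65]: 13
N-positions (nonzero Grundy) = 65 - 13 = 52

52


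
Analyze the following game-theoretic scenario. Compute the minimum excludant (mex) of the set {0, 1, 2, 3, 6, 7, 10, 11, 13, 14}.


Set = {0, 1, 2, 3, 6, 7, 10, 11, 13, 14}
0 is in the set.
1 is in the set.
2 is in the set.
3 is in the set.
4 is NOT in the set. This is the mex.
mex = 4

4


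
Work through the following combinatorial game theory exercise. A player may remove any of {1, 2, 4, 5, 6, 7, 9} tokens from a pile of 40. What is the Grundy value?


The subtraction set is S = {1, 2, 4, 5, 6, 7, 9}.
G(k) = mex{ G(k - s) : s in S, s <= k }. We compute iteratively: G(0) = 0.
G(1) = mex({0}) = 1
G(2) = mex({0, 1}) = 2
G(3) = mex({1, 2}) = 0
G(4) = mex({0, 2}) = 1
G(5) = mex({0, 1}) = 2
G(6) = mex({0, 1, 2}) = 3
G(7) = mex({0, 1, 2, 3}) = 4
G(8) = mex({0, 1, 2, 3, 4}) = 5
G(9) = mex({0, 1, 2, 4, 5}) = 3
G(10) = mex({0, 1, 2, 3, 5}) = 4
G(11) = mex({1, 2, 3, 4}) = 0
G(12) = mex({0, 2, 3, 4, 5}) = 1
G(13) = mex({0, 1, 3, 4, 5}) = 2
G(14) = mex({1, 2, 3, 4, 5}) = 0
G(15) = mex({0, 2, 3, 4, 5}) = 1
G(16) = mex({0, 1, 3, 4}) = 2
G(17) = mex({0, 1, 2, 4, 5}) = 3
G(18) = mex({0, 1, 2, 3}) = 4
G(19) = mex({0, 1, 2, 3, 4}) = 5
Observe that G(11)..G(19) = 0, 1, 2, 0, 1, 2, 3, 4, 5 repeats G(0)..G(8) = 0, 1, 2, 0, 1, 2, 3, 4, 5.
For k >= max(S) = 9, G(k) is determined by the previous 9 values G(k-9)..G(k-1); a window of 9 consecutive values has recurred shifted by 11, so by induction G(k + 11) = G(k) for all k >= 0: the sequence is periodic from the start with period 11.
One period: G(0..10) = 0, 1, 2, 0, 1, 2, 3, 4, 5, 3, 4.
40 mod 11 = 7, so G(40) = G(7) = 4.

4


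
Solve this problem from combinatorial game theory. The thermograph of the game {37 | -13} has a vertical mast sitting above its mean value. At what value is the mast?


Game = {37 | -13}, a switch {a | b} with numbers a > b.
Its thermograph has left wall a - t and right wall b + t, which meet at t = (a - b)/2, where both equal (a + b)/2. So the mast (mean value) is at (a + b)/2.
Mean = (37 + (-13))/2 = 24/2 = 12

12


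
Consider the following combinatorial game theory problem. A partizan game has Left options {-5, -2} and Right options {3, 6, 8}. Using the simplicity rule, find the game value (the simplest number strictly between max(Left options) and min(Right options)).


Left options: {-5, -2}, max = -2
Right options: {3, 6, 8}, min = 3
All options are numbers and max(Left) < min(Right), so by the simplicity theorem the value is the simplest (earliest-born) number strictly between -2 and 3.
Integers -1 through 2 all lie strictly between -2 and 3.
Among integers, the simplest (lowest birthday = smallest |n|; 0 is born on day 0, +-n on day n) is 0.
No non-integer in the interval can be simpler: if x is a non-integer in the interval, then floor(x) or ceil(x) also lies in the interval (the interval contains an integer), and both are proper prefixes of x's sign expansion, i.e. born earlier. So the game value is 0.
Game value = 0

0


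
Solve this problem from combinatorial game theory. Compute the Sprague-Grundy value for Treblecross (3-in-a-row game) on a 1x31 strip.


Treblecross: place X on empty cells; 3-in-a-row wins.
Playing within two cells of an existing X lets the opponent win at once, so sensible play treats the cells i-2..i+2 around each X as dead. The player left with no safe cell loses, so this is a normal-play take-away game on strips of safe cells.
Placing X at cell i (0-indexed) of a strip of k safe cells leaves independent strips of sizes max(0, i-2) and max(0, k-i-3). Hence G(k) = mex{ G(max(0,i-2)) XOR G(max(0,k-i-3)) : 0 <= i < k }, with G(0) = 0.
G(1): splits (0,0):0^0=0 -> mex({0}) = 1
G(2): splits (0,0):0^0=0 -> mex({0}) = 1
G(3): splits (0,0):0^0=0 -> mex({0}) = 1
G(4): splits (0,1):0^1=1 (0,0):0^0=0 -> mex({0, 1}) = 2
G(5): splits (0,2):0^1=1 (0,1):0^1=1 (0,0):0^0=0 -> mex({0, 1}) = 2
G(6) = mex({1}) = 0
G(7) = mex({0, 1, 2}) = 3
G(8) = mex({0, 1, 2}) = 3
G(9) = mex({0, 2}) = 1
G(10) = mex({0, 2, 3}) = 1
G(11) = mex({0, 3}) = 1
G(12) = mex({1, 3}) = 0
G(13) = mex({0, 1, 2, 3}) = 4
G(14) = mex({0, 1, 2}) = 3
G(15) = mex({0, 1, 2}) = 3
G(16) = mex({0, 1, 2, 4}) = 3
G(17) = mex({0, 1, 3, 4}) = 2
G(18) = mex({0, 1, 3, 4}) = 2
G(19) = mex({0, 1, 3, 5}) = 2
G(20) = mex({0, 1, 2, 3, 5}) = 4
G(21) = mex({0, 1, 2, 3, 5}) = 4
G(22) = mex({1, 2, 6}) = 0
G(23) = mex({0, 1, 2, 3, 4, 6}) = 5
G(24) = mex({0, 1, 2, 3, 4}) = 5
G(25) = mex({0, 1, 3, 4, 7}) = 2
G(26) = mex({0, 1, 3, 4, 5, 7}) = 2
G(27) = mex({0, 1, 3, 5}) = 2
G(28) = mex({0, 1, 2, 5}) = 3
G(29) = mex({0, 1, 2, 4, 5, 6}) = 3
G(30) = mex({1, 2, 4, 6}) = 0
G(31) = mex({0, 1, 2, 3, 4, 6}) = 5
Therefore G(31) = 5.

5


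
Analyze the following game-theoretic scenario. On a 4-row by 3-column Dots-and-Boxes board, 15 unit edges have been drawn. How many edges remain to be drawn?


Grid: 4 x 3 boxes, i.e. 5 rows and 4 columns of dots.
Horizontal edges: (rows + 1) * cols = 5 * 3 = 15
Vertical edges: rows * (cols + 1) = 4 * 4 = 16
Total edges: 15 + 16 = 31
Edges drawn: 15
Remaining: 31 - 15 = 16

16


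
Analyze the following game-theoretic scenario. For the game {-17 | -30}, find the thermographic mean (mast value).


Game = {-17 | -30}, a switch {a | b} with numbers a > b.
Its thermograph has left wall a - t and right wall b + t, which meet at t = (a - b)/2, where both equal (a + b)/2. So the mast (mean value) is at (a + b)/2.
Mean = (-17 + (-30))/2 = -47/2 = -47/2

-47/2


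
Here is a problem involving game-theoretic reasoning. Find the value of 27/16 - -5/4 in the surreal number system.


x = 27/16, y = -5/4
Converting to common denominator: 16
x = 27/16, y = -20/16
x - y = 27/16 - -5/4 = 47/16

47/16


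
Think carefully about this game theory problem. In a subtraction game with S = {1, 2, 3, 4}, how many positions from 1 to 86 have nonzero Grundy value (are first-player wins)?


Subtraction set S = {1, 2, 3, 4}, so G(n) = n mod 5.
G(n) = 0 when n is a multiple of 5.
Multiples of 5 in [1, 86]: 17
N-positions (nonzero Grundy) = 86 - 17 = 69

69


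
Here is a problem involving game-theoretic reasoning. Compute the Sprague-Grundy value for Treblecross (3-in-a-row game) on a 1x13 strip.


Treblecross: place X on empty cells; 3-in-a-row wins.
Playing within two cells of an existing X lets the opponent win at once, so sensible play treats the cells i-2..i+2 around each X as dead. The player left with no safe cell loses, so this is a normal-play take-away game on strips of safe cells.
Placing X at cell i (0-indexed) of a strip of k safe cells leaves independent strips of sizes max(0, i-2) and max(0, k-i-3). Hence G(k) = mex{ G(max(0,i-2)) XOR G(max(0,k-i-3)) : 0 <= i < k }, with G(0) = 0.
G(1): splits (0,0):0^0=0 -> mex({0}) = 1
G(2): splits (0,0):0^0=0 -> mex({0}) = 1
G(3): splits (0,0):0^0=0 -> mex({0}) = 1
G(4): splits (0,1):0^1=1 (0,0):0^0=0 -> mex({0, 1}) = 2
G(5): splits (0,2):0^1=1 (0,1):0^1=1 (0,0):0^0=0 -> mex({0, 1}) = 2
G(6) = mex({1}) = 0
G(7) = mex({0, 1, 2}) = 3
G(8) = mex({0, 1, 2}) = 3
G(9) = mex({0, 2}) = 1
G(10) = mex({0, 2, 3}) = 1
G(11) = mex({0, 3}) = 1
G(12) = mex({1, 3}) = 0
G(13) = mex({0, 1, 2, 3}) = 4
Therefore G(13) = 4.

4
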